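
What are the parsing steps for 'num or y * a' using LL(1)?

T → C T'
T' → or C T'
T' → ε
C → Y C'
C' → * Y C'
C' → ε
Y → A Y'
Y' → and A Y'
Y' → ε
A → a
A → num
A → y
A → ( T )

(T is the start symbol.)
Stack is shown with the top on the left.

Stack           Input           Action
--------------------------------------
T $             num or y * a $  output T → C T'
C T' $          num or y * a $  output C → Y C'
Y C' T' $       num or y * a $  output Y → A Y'
A Y' C' T' $    num or y * a $  output A → num
num Y' C' T' $  num or y * a $  match 'num'
Y' C' T' $      or y * a $      output Y' → ε
C' T' $         or y * a $      output C' → ε
T' $            or y * a $      output T' → or C T'
or C T' $       or y * a $      match 'or'
C T' $          y * a $         output C → Y C'
Y C' T' $       y * a $         output Y → A Y'
A Y' C' T' $    y * a $         output A → y
y Y' C' T' $    y * a $         match 'y'
Y' C' T' $      * a $           output Y' → ε
C' T' $         * a $           output C' → * Y C'
* Y C' T' $     * a $           match '*'
Y C' T' $       a $             output Y → A Y'
A Y' C' T' $    a $             output A → a
a Y' C' T' $    a $             match 'a'
Y' C' T' $      $               output Y' → ε
C' T' $         $               output C' → ε
T' $            $               output T' → ε
$               $               accept

The string is accepted.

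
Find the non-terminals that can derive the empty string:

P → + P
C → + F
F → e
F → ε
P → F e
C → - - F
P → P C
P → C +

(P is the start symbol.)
ε-productions: F → ε
So F is immediately nullable.
No further non-terminal can be added: every production for the remaining non-terminals contains a terminal or a non-nullable non-terminal.
Nullable = { 'F' }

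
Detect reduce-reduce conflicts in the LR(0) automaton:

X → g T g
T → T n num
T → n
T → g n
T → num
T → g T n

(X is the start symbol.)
Yes — I8: [T → g n .] vs [T → n .]

Augment with X' → X and build the canonical LR(0) collection (I0 = CLOSURE({[X' → . X]}), then GOTO on every symbol after a dot until no new states appear). It has 13 states:
  I0: { [X → . g T g], [X' → . X] }  — shift
  I1: { [X' → X .] }  — accept
  I2: { [T → . T n num], [T → . g T n], [T → . g n], [T → . n], [T → . num], [X → g . T g] }  — shift
  I3: { [T → T . n num], [X → g T . g] }  — shift
  I4: { [T → . T n num], [T → . g T n], [T → . g n], [T → . n], [T → . num], [T → g . T n], [T → g . n] }  — shift
  I5: { [T → n .] }  — reduce
  I6: { [T → num .] }  — reduce
  I7: { [T → T . n num], [T → g T . n] }  — shift
  I8: { [T → g n .], [T → n .] }  — 2 reduces
  I9: { [T → T n . num], [T → g T n .] }  — shift, reduce
  I10: { [T → T n num .] }  — reduce
  I11: { [X → g T g .] }  — reduce
  I12: { [T → T n . num] }  — shift

I8 contains complete items [T → g n .], [T → n .] — reduce-reduce conflict.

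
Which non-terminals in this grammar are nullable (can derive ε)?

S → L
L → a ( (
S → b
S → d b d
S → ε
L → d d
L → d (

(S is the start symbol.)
{ 'S' }

ε-productions: S → ε
So S is immediately nullable.
No further non-terminal can be added: every production for the remaining non-terminals contains a terminal or a non-nullable non-terminal.
Nullable = { 'S' }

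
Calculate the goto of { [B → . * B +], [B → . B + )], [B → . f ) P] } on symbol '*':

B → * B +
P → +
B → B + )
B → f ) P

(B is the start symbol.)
{ [B → * . B +], [B → . * B +], [B → . B + )], [B → . f ) P] }

GOTO(I, '*') = CLOSURE({ [A → αX.β] : [A → α.Xβ] ∈ I, X = '*' })

Items with dot before '*', with the dot advanced:
  [B → . * B +] → [B → * . B +]
Closure of the advanced items:
  [B → * . B +] has the dot before B: add [B → . * B +], [B → . B + )], [B → . f ) P]

GOTO = { [B → * . B +], [B → . * B +], [B → . B + )], [B → . f ) P] }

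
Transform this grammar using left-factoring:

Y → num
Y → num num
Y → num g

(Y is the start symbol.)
Y → num Y'
Y' → ε
Y' → num
Y' → g

Left-factoring transforms A → αβ₁ | αβ₂ into A → αA' and A' → β₁ | β₂
(α is the longest common prefix among the alternatives). Repeat until
no nonterminal has two alternatives with a common prefix.

Round 1: Y has alternatives sharing prefix 'num'. Introduce Y': Y → num Y'
  Add: Y' → ε
  Add: Y' → num
  Add: Y' → g

No remaining common prefixes — done.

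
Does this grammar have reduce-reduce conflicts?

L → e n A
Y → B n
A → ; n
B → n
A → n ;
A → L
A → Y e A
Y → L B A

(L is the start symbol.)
A reduce-reduce conflict occurs when an LR(0) state has two complete items [A → α .] and [B → β .] — both call for a reduction, and with no lookahead the parser cannot choose between them.

Augment with L' → L and build the canonical LR(0) collection (I0 = CLOSURE({[L' → . L]}), then GOTO on every symbol after a dot until no new states appear). It has 18 states:
  I0: { [L → . e n A], [L' → . L] }  — shift
  I1: { [L' → L .] }  — accept
  I2: { [L → e . n A] }  — shift
  I3: { [A → . ; n], [A → . L], [A → . Y e A], [A → . n ;], [B → . n], [L → . e n A], [L → e n . A], [Y → . B n], [Y → . L B A] }  — shift
  I4: { [A → ; . n] }  — shift
  I5: { [L → e n A .] }  — reduce
  I6: { [Y → B . n] }  — shift
  I7: { [A → L .], [B → . n], [Y → L . B A] }  — shift, reduce
  I8: { [A → Y . e A] }  — shift
  I9: { [A → n . ;], [B → n .] }  — shift, reduce
  I10: { [A → n ; .] }  — reduce
  I11: { [A → . ; n], [A → . L], [A → . Y e A], [A → . n ;], [A → Y e . A], [B → . n], [L → . e n A], [Y → . B n], [Y → . L B A] }  — shift
  I12: { [A → Y e A .] }  — reduce
  I13: { [A → . ; n], [A → . L], [A → . Y e A], [A → . n ;], [B → . n], [L → . e n A], [Y → . B n], [Y → . L B A], [Y → L B . A] }  — shift
  I14: { [B → n .] }  — reduce
  I15: { [Y → L B A .] }  — reduce
  I16: { [Y → B n .] }  — reduce
  I17: { [A → ; n .] }  — reduce

No state contains more than one complete item.

Answer: No reduce-reduce conflicts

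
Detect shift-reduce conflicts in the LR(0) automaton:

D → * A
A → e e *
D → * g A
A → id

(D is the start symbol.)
No shift-reduce conflicts

A shift-reduce conflict occurs when an LR(0) state has both:
  - a complete (reduce) item [A → α .] (dot at the end), and
  - a shift item [B → β . c γ] (dot before a terminal).

Augment with D' → D and build the canonical LR(0) collection (I0 = CLOSURE({[D' → . D]}), then GOTO on every symbol after a dot until no new states appear). It has 10 states:
  I0: { [D → . * A], [D → . * g A], [D' → . D] }  — shift
  I1: { [A → . e e *], [A → . id], [D → * . A], [D → * . g A] }  — shift
  I2: { [D' → D .] }  — accept
  I3: { [D → * A .] }  — reduce
  I4: { [A → e . e *] }  — shift
  I5: { [A → . e e *], [A → . id], [D → * g . A] }  — shift
  I6: { [A → id .] }  — reduce
  I7: { [D → * g A .] }  — reduce
  I8: { [A → e e . *] }  — shift
  I9: { [A → e e * .] }  — reduce

No state contains both a complete item and a shift item.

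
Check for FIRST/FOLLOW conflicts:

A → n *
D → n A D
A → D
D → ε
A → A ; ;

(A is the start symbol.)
A FIRST/FOLLOW conflict occurs when a non-terminal N has a nullable alternative N → β (β ⇒* ε) and another alternative N → α with FIRST(α) ∩ FOLLOW(N) ≠ ∅: on such a lookahead the parser cannot decide between expanding α and letting N vanish via β.

Nullable non-terminals: A, D.
FIRST sets used below: FIRST(D) = { 'n', ε }, FIRST(A) = { ';', 'n', ε }

A: nullable alternative(s) A → D; FOLLOW(A) = { $, ';', 'n' }
  A → n *: FIRST \ {ε} = { 'n' } — overlaps FOLLOW(A) on { 'n' }: CONFLICT
  A → D: FIRST \ {ε} = { 'n' } — this is the only nullable alternative, skip
  A → A ; ;: FIRST \ {ε} = { ';', 'n' } — overlaps FOLLOW(A) on { ';', 'n' }: CONFLICT

D: nullable alternative(s) D → ε; FOLLOW(D) = { $, ';', 'n' }
  D → n A D: FIRST \ {ε} = { 'n' } — overlaps FOLLOW(D) on { 'n' }: CONFLICT
  D → ε: FIRST \ {ε} = { } — this is the only nullable alternative, skip

So the grammar has 3 FIRST/FOLLOW conflicts (marked CONFLICT above).

Answer: Yes. A → n '*' with FOLLOW(A) on { 'n' }; A → A ';' ';' with FOLLOW(A) on { ';', 'n' }; D → n A D with FOLLOW(D) on { 'n' }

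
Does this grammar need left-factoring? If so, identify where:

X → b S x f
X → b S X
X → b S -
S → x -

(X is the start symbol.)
Left-factoring is needed when two productions for the same non-terminal
share a common prefix on the right-hand side.

Productions for X:
  X → b S x f
  X → b S X
  X → b S -

Found common prefix 'b S' in productions for X

Answer: Yes, X has productions with common prefix 'b S'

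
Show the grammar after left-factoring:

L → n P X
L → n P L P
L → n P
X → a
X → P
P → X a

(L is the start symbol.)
Left-factoring transforms A → αβ₁ | αβ₂ into A → αA' and A' → β₁ | β₂
(α is the longest common prefix among the alternatives). Repeat until
no nonterminal has two alternatives with a common prefix.

Round 1: L has alternatives sharing prefix 'n P'. Introduce L': L → n P L'
  Add: L' → X
  Add: L' → L P
  Add: L' → ε

No remaining common prefixes — done.

Resulting grammar:
L → n P L'
L' → X
L' → L P
L' → ε
X → a
X → P
P → X a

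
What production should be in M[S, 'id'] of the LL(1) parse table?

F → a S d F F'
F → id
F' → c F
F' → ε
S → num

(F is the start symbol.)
To find M[S, 'id'], we find productions for S where 'id' is in the predict set (PREDICT(N → α) = (FIRST(α) \ {ε}) ∪ (FOLLOW(N) if α ⇒* ε)).

S → num: PREDICT = { 'num' }

M[S, 'id'] is empty (no production applies)

Answer: Empty (error entry)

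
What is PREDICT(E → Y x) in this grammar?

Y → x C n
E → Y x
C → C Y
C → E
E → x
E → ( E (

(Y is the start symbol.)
PREDICT(E → Y x) = (FIRST(RHS) \ {ε}) ∪ (FOLLOW(E) if ε ∈ FIRST(RHS), i.e. RHS ⇒* ε)
FIRST(Y) = { 'x' }
FIRST(Y x) = { 'x' }
ε ∉ FIRST(Y x), so FOLLOW(E) is not added.
PREDICT(E → Y x) = { 'x' }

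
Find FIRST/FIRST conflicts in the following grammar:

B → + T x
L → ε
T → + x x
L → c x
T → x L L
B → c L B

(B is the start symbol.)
Productions for B:
  B → + T x: FIRST = { '+' }
  B → c L B: FIRST = { 'c' }
Productions for L:
  L → ε: FIRST = { ε }
  L → c x: FIRST = { 'c' }
Productions for T:
  T → + x x: FIRST = { '+' }
  T → x L L: FIRST = { 'x' }

All alternatives of each non-terminal have pairwise disjoint FIRST sets.

Answer: No FIRST/FIRST conflicts.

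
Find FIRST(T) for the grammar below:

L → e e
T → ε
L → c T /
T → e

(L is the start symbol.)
{ 'e', ε }

To compute FIRST(T), examine every production with T on the left-hand side, reading each right-hand side left to right until a non-nullable symbol is reached.

From T → ε:
  - ε-production, so ε ∈ FIRST(T)
From T → e:
  - e is a terminal: add 'e' and stop

Collecting: FIRST(T) = { 'e', ε }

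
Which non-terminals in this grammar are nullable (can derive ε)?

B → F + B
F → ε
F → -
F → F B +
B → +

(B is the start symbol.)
{ 'F' }

ε-productions: F → ε
So F is immediately nullable.
No further non-terminal can be added: every production for the remaining non-terminals contains a terminal or a non-nullable non-terminal.
Nullable = { 'F' }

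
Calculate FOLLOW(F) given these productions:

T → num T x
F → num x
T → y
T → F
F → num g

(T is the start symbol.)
{ $, 'x' }

In T → F: F is at the end, add FOLLOW(T)

The FOLLOW sets referred to above (computed the same way, to a fixed point):
  FOLLOW(T) = { $, 'x' }

Taking the union: FOLLOW(F) = { $, 'x' }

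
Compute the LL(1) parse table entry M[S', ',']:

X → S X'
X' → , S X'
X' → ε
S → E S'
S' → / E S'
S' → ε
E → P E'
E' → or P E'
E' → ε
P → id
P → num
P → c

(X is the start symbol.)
S' → ε

To find M[S', ','], we find productions for S' where ',' is in the predict set (PREDICT(N → α) = (FIRST(α) \ {ε}) ∪ (FOLLOW(N) if α ⇒* ε)).

Relevant sets:
  FOLLOW(S') = { $, ',' }

S' → / E S': PREDICT = { '/' }
S' → ε: PREDICT = { $, ',' }
  ',' is in predict set, so this production goes in M[S', ',']

M[S', ','] = S' → ε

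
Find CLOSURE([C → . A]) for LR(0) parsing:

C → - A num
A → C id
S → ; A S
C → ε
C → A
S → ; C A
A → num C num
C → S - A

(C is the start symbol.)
Start with: [C → . A]
  [C → . A] has the dot before A: add [A → . C id], [A → . num C num]
  [A → . C id] has the dot before C: add [C → . - A num], [C → .], [C → . S - A]
  [C → . S - A] has the dot before S: add [S → . ; A S], [S → . ; C A]
No further items can be added.

CLOSURE = { [A → . C id], [A → . num C num], [C → . - A num], [C → . A], [C → . S - A], [C → .], [S → . ; A S], [S → . ; C A] }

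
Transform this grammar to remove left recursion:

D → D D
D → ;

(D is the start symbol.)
D is directly left-recursive. The standard transformation for
  A → A α₁ | ... | A α_m | β₁ | ... | β_n
is
  A  → β₁ A' | ... | β_n A'
  A' → α₁ A' | ... | α_m A' | ε

D → ; becomes D → ; D'
D → D D becomes D' → D D'
Add D' → ε

Resulting grammar:
D → ; D'
D' → D D'
D' → ε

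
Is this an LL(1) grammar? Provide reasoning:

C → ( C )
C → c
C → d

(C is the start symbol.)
A grammar is LL(1) if for each non-terminal N with multiple productions, the predict sets of those productions are pairwise disjoint, where PREDICT(N → α) = (FIRST(α) \ {ε}) ∪ (FOLLOW(N) if α ⇒* ε).

For C:
  PREDICT(C → '(' C ')') = { '(' }
  PREDICT(C → c) = { 'c' }
  PREDICT(C → d) = { 'd' }

All predict sets are disjoint. The grammar IS LL(1).

Answer: Yes, the grammar is LL(1).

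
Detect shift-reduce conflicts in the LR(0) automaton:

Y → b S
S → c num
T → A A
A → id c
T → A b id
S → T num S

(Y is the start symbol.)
No shift-reduce conflicts

A shift-reduce conflict occurs when an LR(0) state has both:
  - a complete (reduce) item [A → α .] (dot at the end), and
  - a shift item [B → β . c γ] (dot before a terminal).

Augment with Y' → Y and build the canonical LR(0) collection (I0 = CLOSURE({[Y' → . Y]}), then GOTO on every symbol after a dot until no new states appear). It has 15 states:
  I0: { [Y → . b S], [Y' → . Y] }  — shift
  I1: { [Y' → Y .] }  — accept
  I2: { [A → . id c], [S → . T num S], [S → . c num], [T → . A A], [T → . A b id], [Y → b . S] }  — shift
  I3: { [A → . id c], [T → A . A], [T → A . b id] }  — shift
  I4: { [Y → b S .] }  — reduce
  I5: { [S → T . num S] }  — shift
  I6: { [S → c . num] }  — shift
  I7: { [A → id . c] }  — shift
  I8: { [A → id c .] }  — reduce
  I9: { [S → c num .] }  — reduce
  I10: { [A → . id c], [S → . T num S], [S → . c num], [S → T num . S], [T → . A A], [T → . A b id] }  — shift
  I11: { [S → T num S .] }  — reduce
  I12: { [T → A A .] }  — reduce
  I13: { [T → A b . id] }  — shift
  I14: { [T → A b id .] }  — reduce

No state contains both a complete item and a shift item.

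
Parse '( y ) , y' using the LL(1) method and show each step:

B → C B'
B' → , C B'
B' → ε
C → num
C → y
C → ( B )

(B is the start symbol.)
LL(1) parsing maintains a stack (initially the start symbol over $) and the input. At each step: if the stack top is a terminal, match it against the current input token; if it is a non-terminal N, replace it with the RHS of M[N, lookahead] (the unique production whose predict set contains the lookahead).

Stack is shown with the top on the left.

Stack        Input        Action
--------------------------------
B $          ( y ) , y $  output B → C B'
C B' $       ( y ) , y $  output C → ( B )
( B ) B' $   ( y ) , y $  match '('
B ) B' $     y ) , y $    output B → C B'
C B' ) B' $  y ) , y $    output C → y
y B' ) B' $  y ) , y $    match 'y'
B' ) B' $    ) , y $      output B' → ε
) B' $       ) , y $      match ')'
B' $         , y $        output B' → , C B'
, C B' $     , y $        match ','
C B' $       y $          output C → y
y B' $       y $          match 'y'
B' $         $            output B' → ε
$            $            accept

The string is accepted.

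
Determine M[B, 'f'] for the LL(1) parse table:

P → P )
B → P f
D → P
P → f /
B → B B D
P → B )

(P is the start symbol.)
B → P f, B → B B D

To find M[B, 'f'], we find productions for B where 'f' is in the predict set (PREDICT(N → α) = (FIRST(α) \ {ε}) ∪ (FOLLOW(N) if α ⇒* ε)).

Relevant sets:
  FIRST(P) = { 'f' }
  FIRST(B) = { 'f' }

B → P f: PREDICT = { 'f' }
  'f' is in predict set, so this production goes in M[B, 'f']
B → B B D: PREDICT = { 'f' }
  'f' is in predict set, so this production goes in M[B, 'f']

M[B, 'f'] = B → P f, B → B B D  (a multiply-defined cell — the grammar is not LL(1))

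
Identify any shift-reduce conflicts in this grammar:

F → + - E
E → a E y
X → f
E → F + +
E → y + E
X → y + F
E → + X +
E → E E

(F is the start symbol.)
Augment with F' → F and build the canonical LR(0) collection (I0 = CLOSURE({[F' → . F]}), then GOTO on every symbol after a dot until no new states appear). It has 22 states:
  I0: { [F → . + - E], [F' → . F] }  — shift
  I1: { [F → + . - E] }  — shift
  I2: { [F' → F .] }  — accept
  I3: { [E → . + X +], [E → . E E], [E → . F + +], [E → . a E y], [E → . y + E], [F → + - . E], [F → . + - E] }  — shift
  I4: { [E → + . X +], [F → + . - E], [X → . f], [X → . y + F] }  — shift
  I5: { [E → . + X +], [E → . E E], [E → . F + +], [E → . a E y], [E → . y + E], [E → E . E], [F → + - E .], [F → . + - E] }  — shift, reduce
  I6: { [E → F . + +] }  — shift
  I7: { [E → . + X +], [E → . E E], [E → . F + +], [E → . a E y], [E → . y + E], [E → a . E y], [F → . + - E] }  — shift
  I8: { [E → y . + E] }  — shift
  I9: { [E → . + X +], [E → . E E], [E → . F + +], [E → . a E y], [E → . y + E], [E → y + . E], [F → . + - E] }  — shift
  I10: { [E → . + X +], [E → . E E], [E → . F + +], [E → . a E y], [E → . y + E], [E → E . E], [E → y + E .], [F → . + - E] }  — shift, reduce
  I11: { [E → . + X +], [E → . E E], [E → . F + +], [E → . a E y], [E → . y + E], [E → E . E], [E → E E .], [F → . + - E] }  — shift, reduce
  I12: { [E → . + X +], [E → . E E], [E → . F + +], [E → . a E y], [E → . y + E], [E → E . E], [E → a E . y], [F → . + - E] }  — shift
  I13: { [E → a E y .], [E → y . + E] }  — shift, reduce
  I14: { [E → F + . +] }  — shift
  I15: { [E → F + + .] }  — reduce
  I16: { [E → + X . +] }  — shift
  I17: { [X → f .] }  — reduce
  I18: { [X → y . + F] }  — shift
  I19: { [F → . + - E], [X → y + . F] }  — shift
  I20: { [X → y + F .] }  — reduce
  I21: { [E → + X + .] }  — reduce

I5 contains reduce item [F → + - E .] and shift items [E → . + X +], [E → . a E y], [E → . y + E], [F → . + - E] — shift-reduce conflict.
I10 contains reduce item [E → y + E .] and shift items [E → . + X +], [E → . a E y], [E → . y + E], [F → . + - E] — shift-reduce conflict.
I11 contains reduce item [E → E E .] and shift items [E → . + X +], [E → . a E y], [E → . y + E], [F → . + - E] — shift-reduce conflict.
I13 contains reduce item [E → a E y .] and shift item [E → y . + E] — shift-reduce conflict.

Answer: Yes — I5: [F → + - E .] vs [E → . + X +]; I10: [E → y + E .] vs [E → . + X +]; I11: [E → E E .] vs [E → . + X +]; I13: [E → a E y .] vs [E → y . + E]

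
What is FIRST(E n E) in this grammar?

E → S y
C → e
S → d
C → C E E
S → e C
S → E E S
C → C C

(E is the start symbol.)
{ 'd', 'e' }

FIRST sets of the non-terminals involved (from the grammar, by fixed-point iteration):
  FIRST(E) = { 'd', 'e' }

To compute FIRST(E n E), process the symbols left to right:
Symbol E is a non-terminal. Add FIRST(E) \ {ε} = { 'd', 'e' }
E is not nullable (ε ∉ FIRST(E)), so stop here.
FIRST(E n E) = { 'd', 'e' }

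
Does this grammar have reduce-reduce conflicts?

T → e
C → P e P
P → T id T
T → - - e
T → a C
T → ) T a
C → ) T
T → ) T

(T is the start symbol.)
Yes — I14: [C → ) T .] vs [T → ) T .]

A reduce-reduce conflict occurs when an LR(0) state has two complete items [A → α .] and [B → β .] — both call for a reduction, and with no lookahead the parser cannot choose between them.

Augment with T' → T and build the canonical LR(0) collection (I0 = CLOSURE({[T' → . T]}), then GOTO on every symbol after a dot until no new states appear). It has 19 states:
  I0: { [T → . ) T a], [T → . ) T], [T → . - - e], [T → . a C], [T → . e], [T' → . T] }  — shift
  I1: { [T → ) . T a], [T → ) . T], [T → . ) T a], [T → . ) T], [T → . - - e], [T → . a C], [T → . e] }  — shift
  I2: { [T → - . - e] }  — shift
  I3: { [T' → T .] }  — accept
  I4: { [C → . ) T], [C → . P e P], [P → . T id T], [T → . ) T a], [T → . ) T], [T → . - - e], [T → . a C], [T → . e], [T → a . C] }  — shift
  I5: { [T → e .] }  — reduce
  I6: { [C → ) . T], [T → ) . T a], [T → ) . T], [T → . ) T a], [T → . ) T], [T → . - - e], [T → . a C], [T → . e] }  — shift
  I7: { [T → a C .] }  — reduce
  I8: { [C → P . e P] }  — shift
  I9: { [P → T . id T] }  — shift
  I10: { [P → T id . T], [T → . ) T a], [T → . ) T], [T → . - - e], [T → . a C], [T → . e] }  — shift
  I11: { [P → T id T .] }  — reduce
  I12: { [C → P e . P], [P → . T id T], [T → . ) T a], [T → . ) T], [T → . - - e], [T → . a C], [T → . e] }  — shift
  I13: { [C → P e P .] }  — reduce
  I14: { [C → ) T .], [T → ) T . a], [T → ) T .] }  — shift, 2 reduces
  I15: { [T → ) T a .] }  — reduce
  I16: { [T → - - . e] }  — shift
  I17: { [T → - - e .] }  — reduce
  I18: { [T → ) T . a], [T → ) T .] }  — shift, reduce

I14 contains complete items [C → ) T .], [T → ) T .] — reduce-reduce conflict.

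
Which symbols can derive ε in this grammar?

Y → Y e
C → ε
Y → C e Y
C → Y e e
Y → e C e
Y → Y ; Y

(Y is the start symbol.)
{ 'C' }

A non-terminal is nullable if it can derive ε (the empty string): either it has an ε-production, or it has a production whose right-hand side consists entirely of nullable non-terminals.

ε-productions: C → ε
So C is immediately nullable.
No further non-terminal can be added: every production for the remaining non-terminals contains a terminal or a non-nullable non-terminal.
Nullable = { 'C' }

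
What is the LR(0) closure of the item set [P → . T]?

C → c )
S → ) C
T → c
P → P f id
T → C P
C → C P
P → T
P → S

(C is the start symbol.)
{ [C → . C P], [C → . c )], [P → . T], [T → . C P], [T → . c] }

Start with: [P → . T]
  [P → . T] has the dot before T: add [T → . c], [T → . C P]
  [T → . C P] has the dot before C: add [C → . c )], [C → . C P]
No further items can be added.

CLOSURE = { [C → . C P], [C → . c )], [P → . T], [T → . C P], [T → . c] }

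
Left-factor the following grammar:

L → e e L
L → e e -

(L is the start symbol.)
Left-factoring transforms A → αβ₁ | αβ₂ into A → αA' and A' → β₁ | β₂
(α is the longest common prefix among the alternatives). Repeat until
no nonterminal has two alternatives with a common prefix.

Round 1: L has alternatives sharing prefix 'e e'. Introduce L': L → e e L'
  Add: L' → L
  Add: L' → -

No remaining common prefixes — done.

Resulting grammar:
L → e e L'
L' → L
L' → -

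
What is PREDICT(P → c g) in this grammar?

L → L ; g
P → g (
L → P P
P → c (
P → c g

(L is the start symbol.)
PREDICT(P → c g) = (FIRST(RHS) \ {ε}) ∪ (FOLLOW(P) if ε ∈ FIRST(RHS), i.e. RHS ⇒* ε)
FIRST(c g) = { 'c' }
ε ∉ FIRST(c g), so FOLLOW(P) is not added.
PREDICT(P → c g) = { 'c' }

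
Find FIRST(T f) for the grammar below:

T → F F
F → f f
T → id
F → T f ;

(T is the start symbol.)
FIRST sets of the non-terminals involved (from the grammar, by fixed-point iteration):
  FIRST(T) = { 'f', 'id' }

To compute FIRST(T f), process the symbols left to right:
Symbol T is a non-terminal. Add FIRST(T) \ {ε} = { 'f', 'id' }
T is not nullable (ε ∉ FIRST(T)), so stop here.
FIRST(T f) = { 'f', 'id' }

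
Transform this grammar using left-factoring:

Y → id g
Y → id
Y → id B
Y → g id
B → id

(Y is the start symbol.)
Left-factoring transforms A → αβ₁ | αβ₂ into A → αA' and A' → β₁ | β₂
(α is the longest common prefix among the alternatives). Repeat until
no nonterminal has two alternatives with a common prefix.

Round 1: Y has alternatives sharing prefix 'id'. Introduce Y': Y → id Y'
  Add: Y' → g
  Add: Y' → ε
  Add: Y' → B

No remaining common prefixes — done.

Resulting grammar:
Y → id Y'
Y' → g
Y' → ε
Y' → B
Y → g id
B → id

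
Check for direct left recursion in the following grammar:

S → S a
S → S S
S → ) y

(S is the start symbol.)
Direct left recursion occurs when N → N α for some non-terminal N (the right-hand side begins with the left-hand side itself).

S → S a: LEFT RECURSIVE (starts with S)
S → S S: LEFT RECURSIVE (starts with S)
S → ) y: starts with ')'

The grammar has direct left recursion on: S.

Answer: Yes, S is left-recursive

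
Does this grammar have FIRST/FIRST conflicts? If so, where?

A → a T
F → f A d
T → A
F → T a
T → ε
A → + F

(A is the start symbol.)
No FIRST/FIRST conflicts.

FIRST sets of the non-terminals at (or reachable through a nullable prefix from) the front of some alternative:
  FIRST(T) = { '+', 'a', ε }
  FIRST(A) = { '+', 'a' }

Productions for A:
  A → a T: FIRST = { 'a' }
  A → + F: FIRST = { '+' }
Productions for F:
  F → f A d: FIRST = { 'f' }
  F → T a: FIRST = { '+', 'a' }
Productions for T:
  T → A: FIRST = { '+', 'a' }
  T → ε: FIRST = { ε }

All alternatives of each non-terminal have pairwise disjoint FIRST sets.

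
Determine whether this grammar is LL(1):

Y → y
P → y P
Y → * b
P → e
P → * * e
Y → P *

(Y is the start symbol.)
A grammar is LL(1) if for each non-terminal N with multiple productions, the predict sets of those productions are pairwise disjoint, where PREDICT(N → α) = (FIRST(α) \ {ε}) ∪ (FOLLOW(N) if α ⇒* ε).

Relevant sets:
  FIRST(P) = { '*', 'e', 'y' }

For Y:
  PREDICT(Y → y) = { 'y' }
  PREDICT(Y → '*' b) = { '*' }
  PREDICT(Y → P '*') = { '*', 'e', 'y' }
For P:
  PREDICT(P → y P) = { 'y' }
  PREDICT(P → e) = { 'e' }
  PREDICT(P → '*' '*' e) = { '*' }

Conflict found: Predict set conflict for Y: { 'y' }
The grammar is NOT LL(1).

Answer: No. Predict set conflict for Y: { 'y' }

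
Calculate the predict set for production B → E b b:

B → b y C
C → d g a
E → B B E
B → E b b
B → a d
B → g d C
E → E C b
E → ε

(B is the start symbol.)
{ 'a', 'b', 'd', 'g' }

PREDICT(B → E b b) = (FIRST(RHS) \ {ε}) ∪ (FOLLOW(B) if ε ∈ FIRST(RHS), i.e. RHS ⇒* ε)
FIRST(E) = { 'a', 'b', 'd', 'g', ε }
FIRST(E b b) = { 'a', 'b', 'd', 'g' }
ε ∉ FIRST(E b b), so FOLLOW(B) is not added.
PREDICT(B → E b b) = { 'a', 'b', 'd', 'g' }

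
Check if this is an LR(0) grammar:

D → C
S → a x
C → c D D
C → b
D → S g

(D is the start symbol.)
Yes, the grammar is LR(0)

A grammar is LR(0) if no state in the canonical LR(0) collection has:
  - both a shift item (dot before a terminal) and a complete item (shift-reduce conflict), or
  - two or more complete items (reduce-reduce conflict; the accept item [D' → D .] counts as a complete item here).

Augment with D' → D and build the canonical LR(0) collection (I0 = CLOSURE({[D' → . D]}), then GOTO on every symbol after a dot until no new states appear). It has 11 states:
  I0: { [C → . b], [C → . c D D], [D → . C], [D → . S g], [D' → . D], [S → . a x] }  — shift
  I1: { [D → C .] }  — reduce
  I2: { [D' → D .] }  — accept
  I3: { [D → S . g] }  — shift
  I4: { [S → a . x] }  — shift
  I5: { [C → b .] }  — reduce
  I6: { [C → . b], [C → . c D D], [C → c . D D], [D → . C], [D → . S g], [S → . a x] }  — shift
  I7: { [C → . b], [C → . c D D], [C → c D . D], [D → . C], [D → . S g], [S → . a x] }  — shift
  I8: { [C → c D D .] }  — reduce
  I9: { [S → a x .] }  — reduce
  I10: { [D → S g .] }  — reduce

Every state is either a pure shift/goto state or contains exactly one complete item and nothing to shift — no conflicts. The grammar is LR(0).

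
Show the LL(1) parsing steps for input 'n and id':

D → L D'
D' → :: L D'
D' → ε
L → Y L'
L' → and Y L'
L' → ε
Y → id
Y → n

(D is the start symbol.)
LL(1) parsing maintains a stack (initially the start symbol over $) and the input. At each step: if the stack top is a terminal, match it against the current input token; if it is a non-terminal N, replace it with the RHS of M[N, lookahead] (the unique production whose predict set contains the lookahead).

Stack is shown with the top on the left.

Stack          Input       Action
---------------------------------
D $            n and id $  output D → L D'
L D' $         n and id $  output L → Y L'
Y L' D' $      n and id $  output Y → n
n L' D' $      n and id $  match 'n'
L' D' $        and id $    output L' → and Y L'
and Y L' D' $  and id $    match 'and'
Y L' D' $      id $        output Y → id
id L' D' $     id $        match 'id'
L' D' $        $           output L' → ε
D' $           $           output D' → ε
$              $           accept

The string is accepted.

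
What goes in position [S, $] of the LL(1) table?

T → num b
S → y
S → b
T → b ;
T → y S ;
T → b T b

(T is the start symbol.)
To find M[S, $], we find productions for S where $ is in the predict set (PREDICT(N → α) = (FIRST(α) \ {ε}) ∪ (FOLLOW(N) if α ⇒* ε)).

S → y: PREDICT = { 'y' }
S → b: PREDICT = { 'b' }

M[S, $] is empty (no production applies)

Answer: Empty (error entry)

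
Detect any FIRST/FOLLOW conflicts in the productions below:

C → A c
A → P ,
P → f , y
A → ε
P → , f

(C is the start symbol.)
Nullable non-terminals: A.
FIRST sets used below: FIRST(P) = { ',', 'f' }

A: nullable alternative(s) A → ε; FOLLOW(A) = { 'c' }
  A → P ,: FIRST \ {ε} = { ',', 'f' } — disjoint from FOLLOW(A)
  A → ε: FIRST \ {ε} = { } — this is the only nullable alternative, skip

C, P have no nullable alternative, so no FIRST/FOLLOW check is needed there.

No FIRST/FOLLOW conflicts found.

Answer: No FIRST/FOLLOW conflicts.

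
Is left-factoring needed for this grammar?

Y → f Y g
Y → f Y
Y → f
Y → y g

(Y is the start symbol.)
Left-factoring is needed when two productions for the same non-terminal
share a common prefix on the right-hand side.

Productions for Y:
  Y → f Y g
  Y → f Y
  Y → f
  Y → y g

Found common prefix 'f' in productions for Y

Answer: Yes, Y has productions with common prefix 'f'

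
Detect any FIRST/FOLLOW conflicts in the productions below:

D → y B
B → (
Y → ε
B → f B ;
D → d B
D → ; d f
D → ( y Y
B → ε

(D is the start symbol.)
No FIRST/FOLLOW conflicts.

Nullable non-terminals: B, Y.

B: nullable alternative(s) B → ε; FOLLOW(B) = { $, ';' }
  B → (: FIRST \ {ε} = { '(' } — disjoint from FOLLOW(B)
  B → f B ;: FIRST \ {ε} = { 'f' } — disjoint from FOLLOW(B)
  B → ε: FIRST \ {ε} = { } — this is the only nullable alternative, skip
Y has a nullable alternative but only one production, so nothing to check.

D has no nullable alternative, so no FIRST/FOLLOW check is needed there.

No FIRST/FOLLOW conflicts found.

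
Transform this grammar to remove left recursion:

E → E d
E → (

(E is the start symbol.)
E is directly left-recursive. The standard transformation for
  A → A α₁ | ... | A α_m | β₁ | ... | β_n
is
  A  → β₁ A' | ... | β_n A'
  A' → α₁ A' | ... | α_m A' | ε

E → ( becomes E → ( E'
E → E d becomes E' → d E'
Add E' → ε

Resulting grammar:
E → ( E'
E' → d E'
E' → ε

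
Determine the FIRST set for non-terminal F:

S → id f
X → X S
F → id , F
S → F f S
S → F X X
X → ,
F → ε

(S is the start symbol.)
{ 'id', ε }

To compute FIRST(F), examine every production with F on the left-hand side, reading each right-hand side left to right until a non-nullable symbol is reached.

From F → id , F:
  - id is a terminal: add 'id' and stop
From F → ε:
  - ε-production, so ε ∈ FIRST(F)

Collecting: FIRST(F) = { 'id', ε }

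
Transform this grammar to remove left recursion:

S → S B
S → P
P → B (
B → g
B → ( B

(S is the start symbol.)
S is directly left-recursive. The standard transformation for
  A → A α₁ | ... | A α_m | β₁ | ... | β_n
is
  A  → β₁ A' | ... | β_n A'
  A' → α₁ A' | ... | α_m A' | ε

S → P becomes S → P S'
S → S B becomes S' → B S'
Add S' → ε

Productions for other non-terminals are unchanged:
  P → B (
  B → g
  B → ( B

Resulting grammar:
S → P S'
S' → B S'
S' → ε
P → B (
B → g
B → ( B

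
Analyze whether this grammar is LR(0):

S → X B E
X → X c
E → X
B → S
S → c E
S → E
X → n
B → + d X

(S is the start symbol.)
No. Shift-reduce conflict between [E → X .] and [B → . + d X]

Augment with S' → S and build the canonical LR(0) collection (I0 = CLOSURE({[S' → . S]}), then GOTO on every symbol after a dot until no new states appear). It has 16 states:
  I0: { [E → . X], [S → . E], [S → . X B E], [S → . c E], [S' → . S], [X → . X c], [X → . n] }  — shift
  I1: { [S → E .] }  — reduce
  I2: { [S' → S .] }  — accept
  I3: { [B → . + d X], [B → . S], [E → . X], [E → X .], [S → . E], [S → . X B E], [S → . c E], [S → X . B E], [X → . X c], [X → . n], [X → X . c] }  — shift, reduce
  I4: { [E → . X], [S → c . E], [X → . X c], [X → . n] }  — shift
  I5: { [X → n .] }  — reduce
  I6: { [S → c E .] }  — reduce
  I7: { [E → X .], [X → X . c] }  — shift, reduce
  I8: { [X → X c .] }  — reduce
  I9: { [B → + . d X] }  — shift
  I10: { [E → . X], [S → X B . E], [X → . X c], [X → . n] }  — shift
  I11: { [B → S .] }  — reduce
  I12: { [E → . X], [S → c . E], [X → . X c], [X → . n], [X → X c .] }  — shift, reduce
  I13: { [S → X B E .] }  — reduce
  I14: { [B → + d . X], [X → . X c], [X → . n] }  — shift
  I15: { [B → + d X .], [X → X . c] }  — shift, reduce

Conflict in state I3:
  Shift-reduce conflict between [E → X .] and [B → . + d X]
So the grammar is NOT LR(0).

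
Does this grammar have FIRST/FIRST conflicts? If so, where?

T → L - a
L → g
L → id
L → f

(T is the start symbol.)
No FIRST/FIRST conflicts.

Productions for L:
  L → g: FIRST = { 'g' }
  L → id: FIRST = { 'id' }
  L → f: FIRST = { 'f' }
T has only one production, so no FIRST/FIRST conflict is possible there.

All alternatives of each non-terminal have pairwise disjoint FIRST sets.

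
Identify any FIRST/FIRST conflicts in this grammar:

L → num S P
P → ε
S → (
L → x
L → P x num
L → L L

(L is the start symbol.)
FIRST sets of the non-terminals at (or reachable through a nullable prefix from) the front of some alternative:
  FIRST(P) = { ε }
  FIRST(L) = { 'num', 'x' }

Productions for L:
  L → num S P: FIRST = { 'num' }
  L → x: FIRST = { 'x' }
  L → P x num: FIRST = { 'x' }
  L → L L: FIRST = { 'num', 'x' }
P, S have only one production, so no FIRST/FIRST conflict is possible there.

Conflict for L: L → num S P and L → L L
  Overlap: { 'num' }
Conflict for L: L → x and L → P x num
  Overlap: { 'x' }
Conflict for L: L → x and L → L L
  Overlap: { 'x' }
Conflict for L: L → P x num and L → L L
  Overlap: { 'x' }

Answer: Yes. L → num S P / L → L L on { 'num' }; L → x / L → P x num on { 'x' }; L → x / L → L L on { 'x' }; L → P x num / L → L L on { 'x' }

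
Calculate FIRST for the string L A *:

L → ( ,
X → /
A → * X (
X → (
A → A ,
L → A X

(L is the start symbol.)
{ '(', '*' }

FIRST sets of the non-terminals involved (from the grammar, by fixed-point iteration):
  FIRST(L) = { '(', '*' }

To compute FIRST(L A *), process the symbols left to right:
Symbol L is a non-terminal. Add FIRST(L) \ {ε} = { '(', '*' }
L is not nullable (ε ∉ FIRST(L)), so stop here.
FIRST(L A *) = { '(', '*' }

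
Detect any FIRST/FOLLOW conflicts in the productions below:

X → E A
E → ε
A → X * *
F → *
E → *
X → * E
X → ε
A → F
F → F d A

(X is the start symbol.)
A FIRST/FOLLOW conflict occurs when a non-terminal N has a nullable alternative N → β (β ⇒* ε) and another alternative N → α with FIRST(α) ∩ FOLLOW(N) ≠ ∅: on such a lookahead the parser cannot decide between expanding α and letting N vanish via β.

Nullable non-terminals: E, X.
FIRST sets used below: FIRST(E) = { '*', ε }, FIRST(A) = { '*' }

E: nullable alternative(s) E → ε; FOLLOW(E) = { $, '*' }
  E → ε: FIRST \ {ε} = { } — this is the only nullable alternative, skip
  E → *: FIRST \ {ε} = { '*' } — overlaps FOLLOW(E) on { '*' }: CONFLICT

X: nullable alternative(s) X → ε; FOLLOW(X) = { $, '*' }
  X → E A: FIRST \ {ε} = { '*' } — overlaps FOLLOW(X) on { '*' }: CONFLICT
  X → * E: FIRST \ {ε} = { '*' } — overlaps FOLLOW(X) on { '*' }: CONFLICT
  X → ε: FIRST \ {ε} = { } — this is the only nullable alternative, skip

A, F have no nullable alternative, so no FIRST/FOLLOW check is needed there.

So the grammar has 3 FIRST/FOLLOW conflicts (marked CONFLICT above).

Answer: Yes. X → E A with FOLLOW(X) on { '*' }; X → '*' E with FOLLOW(X) on { '*' }; E → '*' with FOLLOW(E) on { '*' }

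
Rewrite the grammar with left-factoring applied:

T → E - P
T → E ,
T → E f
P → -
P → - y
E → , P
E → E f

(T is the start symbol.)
T → E T'
T' → - P
T' → ,
T' → f
P → - P'
P' → ε
P' → y
E → , P
E → E f

Left-factoring transforms A → αβ₁ | αβ₂ into A → αA' and A' → β₁ | β₂
(α is the longest common prefix among the alternatives). Repeat until
no nonterminal has two alternatives with a common prefix.

Round 1: T has alternatives sharing prefix 'E'. Introduce T': T → E T'
  Add: T' → - P
  Add: T' → ,
  Add: T' → f

Round 2: P has alternatives sharing prefix '-'. Introduce P': P → - P'
  Add: P' → ε
  Add: P' → y

No remaining common prefixes — done.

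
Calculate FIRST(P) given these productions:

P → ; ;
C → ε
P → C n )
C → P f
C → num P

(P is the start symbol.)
{ ';', 'n', 'num' }

To compute FIRST(P), examine every production with P on the left-hand side, reading each right-hand side left to right until a non-nullable symbol is reached.

FIRST sets of the other non-terminals involved (by the same procedure, iterated to a fixed point):
  FIRST(C) = { ';', 'n', 'num', ε }

From P → ; ;:
  - ';' is a terminal: add ';' and stop
From P → C n ):
  - C is a non-terminal: add FIRST(C) \ {ε} = { ';', 'n', 'num' }
    C is nullable, so continue to the next symbol
  - n is a terminal: add 'n' and stop

Collecting: FIRST(P) = { ';', 'n', 'num' }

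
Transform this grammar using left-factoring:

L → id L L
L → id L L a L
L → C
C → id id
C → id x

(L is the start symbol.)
Left-factoring transforms A → αβ₁ | αβ₂ into A → αA' and A' → β₁ | β₂
(α is the longest common prefix among the alternatives). Repeat until
no nonterminal has two alternatives with a common prefix.

Round 1: L has alternatives sharing prefix 'id L L'. Introduce L': L → id L L L'
  Add: L' → ε
  Add: L' → a L

Round 2: C has alternatives sharing prefix 'id'. Introduce C': C → id C'
  Add: C' → id
  Add: C' → x

No remaining common prefixes — done.

Resulting grammar:
L → id L L L'
L' → ε
L' → a L
L → C
C → id C'
C' → id
C' → x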